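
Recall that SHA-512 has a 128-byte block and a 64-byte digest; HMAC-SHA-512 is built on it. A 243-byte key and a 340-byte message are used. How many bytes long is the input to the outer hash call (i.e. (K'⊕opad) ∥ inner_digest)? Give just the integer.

192

Key is 243 > 128 bytes, so it is hashed to 64 bytes then zero-padded to 128: |K'| = 128.
Outer input = (K'⊕opad) ∥ H(inner) → 128 + 64 = 192 bytes.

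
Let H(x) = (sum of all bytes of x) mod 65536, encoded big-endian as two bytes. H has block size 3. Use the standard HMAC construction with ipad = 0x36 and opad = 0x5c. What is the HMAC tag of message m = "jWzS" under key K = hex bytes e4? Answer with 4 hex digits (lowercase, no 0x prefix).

Key hex bytes e4 is 1 byte ≤ B = 3; zero-pad to 3 bytes: K' = e4 00 00.
K' ⊕ ipad = d2 36 36.  K' ⊕ opad = b8 5c 5c.
Inner input = (K'⊕ipad) ∥ m = d2 36 36 ∥ 6a 57 7a 53.
Inner hash: sum = 210+54+54+106+87+122+83 = 716 → 02 cc.
Outer input = (K'⊕opad) ∥ inner = b8 5c 5c ∥ 02 cc.
Outer hash (tag): sum = 184+92+92+2+204 = 574 → 02 3e.

023e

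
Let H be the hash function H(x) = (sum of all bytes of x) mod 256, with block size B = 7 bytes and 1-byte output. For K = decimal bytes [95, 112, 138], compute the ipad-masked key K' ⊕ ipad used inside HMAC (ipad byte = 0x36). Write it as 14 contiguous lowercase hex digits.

6946bc36363636

Key decimal bytes [95, 112, 138] = 5f 70 8a is 3 bytes ≤ B = 7; zero-pad to 7 bytes: K' = 5f 70 8a 00 00 00 00.
XOR each byte with 0x36: 5f⊕36=69, 70⊕36=46, 8a⊕36=bc, 00⊕36=36, 00⊕36=36, 00⊕36=36, 00⊕36=36.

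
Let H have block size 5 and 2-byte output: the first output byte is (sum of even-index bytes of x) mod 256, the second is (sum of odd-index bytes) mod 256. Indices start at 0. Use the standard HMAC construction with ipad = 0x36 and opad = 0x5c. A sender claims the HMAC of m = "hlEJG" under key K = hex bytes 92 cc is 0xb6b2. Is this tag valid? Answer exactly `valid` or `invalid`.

invalid

Key hex bytes 92 cc is 2 bytes ≤ B = 5; zero-pad to 5 bytes: K' = 92 cc 00 00 00.
K' ⊕ ipad = a4 fa 36 36 36; K' ⊕ opad = ce 90 5c 5c 5c.
Inner hash: even-index sum = 454 mod 256 = 198; odd-index sum = 548 mod 256 = 36 → c6 24.
Outer hash (recomputed tag): even-index sum = 426 mod 256 = 170; odd-index sum = 434 mod 256 = 178 → aa b2.
Recomputed tag = aab2; claimed = b6b2 → mismatch.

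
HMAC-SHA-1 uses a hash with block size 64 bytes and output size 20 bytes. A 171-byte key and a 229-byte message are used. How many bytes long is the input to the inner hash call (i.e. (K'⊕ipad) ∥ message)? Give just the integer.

Key is 171 > 64 bytes, so it is hashed to 20 bytes then zero-padded to 64: |K'| = 64.
Inner input = (K'⊕ipad) ∥ m → 64 + 229 = 293 bytes.

293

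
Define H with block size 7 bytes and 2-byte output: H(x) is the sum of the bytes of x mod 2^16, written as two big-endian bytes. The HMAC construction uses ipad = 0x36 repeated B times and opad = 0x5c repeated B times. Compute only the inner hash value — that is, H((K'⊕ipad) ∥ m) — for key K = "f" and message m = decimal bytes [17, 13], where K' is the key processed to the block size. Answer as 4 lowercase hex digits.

01b2

Key "f" = 66 is 1 byte ≤ B = 7; zero-pad to 7 bytes: K' = 66 00 00 00 00 00 00.
K' ⊕ ipad = 50 36 36 36 36 36 36.
Inner input = 50 36 36 36 36 36 36 ∥ 11 0d.
Inner hash: sum = 80+54+54+54+54+54+54+17+13 = 434 → 01 b2.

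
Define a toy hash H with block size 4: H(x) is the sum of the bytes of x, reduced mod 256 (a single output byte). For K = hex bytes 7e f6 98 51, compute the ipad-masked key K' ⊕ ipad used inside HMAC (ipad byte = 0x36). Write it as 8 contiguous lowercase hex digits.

48c0ae67

Key hex bytes 7e f6 98 51 is exactly B = 4 bytes: K' = 7e f6 98 51.
XOR each byte with 0x36: 7e⊕36=48, f6⊕36=c0, 98⊕36=ae, 51⊕36=67.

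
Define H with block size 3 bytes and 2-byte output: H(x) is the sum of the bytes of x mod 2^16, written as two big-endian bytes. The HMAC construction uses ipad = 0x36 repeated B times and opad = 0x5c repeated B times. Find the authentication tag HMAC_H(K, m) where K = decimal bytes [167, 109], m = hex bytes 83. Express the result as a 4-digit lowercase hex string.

Key decimal bytes [167, 109] = a7 6d is 2 bytes ≤ B = 3; zero-pad to 3 bytes: K' = a7 6d 00.
K' ⊕ ipad = 91 5b 36.  K' ⊕ opad = fb 31 5c.
Inner input = (K'⊕ipad) ∥ m = 91 5b 36 ∥ 83.
Inner hash: sum = 145+91+54+131 = 421 → 01 a5.
Outer input = (K'⊕opad) ∥ inner = fb 31 5c ∥ 01 a5.
Outer hash (tag): sum = 251+49+92+1+165 = 558 → 02 2e.

022e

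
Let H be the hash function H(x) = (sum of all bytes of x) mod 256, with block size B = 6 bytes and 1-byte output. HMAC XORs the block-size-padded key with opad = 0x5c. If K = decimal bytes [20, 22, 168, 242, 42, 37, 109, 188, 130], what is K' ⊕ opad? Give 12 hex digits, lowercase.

e25c5c5c5c5c

Key decimal bytes [20, 22, 168, 242, 42, 37, 109, 188, 130] = 14 16 a8 f2 2a 25 6d bc 82 is 9 bytes > B = 6, so hash it first: H(key) = be, then zero-pad to 6 bytes: K' = be 00 00 00 00 00.
XOR each byte with 0x5c: be⊕5c=e2, 00⊕5c=5c, 00⊕5c=5c, 00⊕5c=5c, 00⊕5c=5c, 00⊕5c=5c.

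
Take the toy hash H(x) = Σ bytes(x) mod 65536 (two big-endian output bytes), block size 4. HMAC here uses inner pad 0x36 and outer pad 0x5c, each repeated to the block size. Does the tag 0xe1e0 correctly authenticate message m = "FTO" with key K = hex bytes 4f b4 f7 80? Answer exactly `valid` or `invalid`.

invalid

Key hex bytes 4f b4 f7 80 is exactly B = 4 bytes: K' = 4f b4 f7 80.
K' ⊕ ipad = 79 82 c1 b6; K' ⊕ opad = 13 e8 ab dc.
Inner hash: sum = 121+130+193+182+70+84+79 = 859 → 03 5b.
Outer hash (recomputed tag): sum = 19+232+171+220+3+91 = 736 → 02 e0.
Recomputed tag = 02e0; claimed = e1e0 → mismatch.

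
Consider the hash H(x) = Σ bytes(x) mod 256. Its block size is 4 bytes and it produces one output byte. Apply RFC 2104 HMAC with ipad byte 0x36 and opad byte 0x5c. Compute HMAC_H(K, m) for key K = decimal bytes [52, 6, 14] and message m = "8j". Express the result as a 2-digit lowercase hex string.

Key decimal bytes [52, 6, 14] = 34 06 0e is 3 bytes ≤ B = 4; zero-pad to 4 bytes: K' = 34 06 0e 00.
K' ⊕ ipad = 02 30 38 36.  K' ⊕ opad = 68 5a 52 5c.
Inner input = (K'⊕ipad) ∥ m = 02 30 38 36 ∥ 38 6a.
Inner hash: sum = 2+48+56+54+56+106 = 322; mod 256 = 66 → 42.
Outer input = (K'⊕opad) ∥ inner = 68 5a 52 5c ∥ 42.
Outer hash (tag): sum = 104+90+82+92+66 = 434; mod 256 = 178 → b2.

b2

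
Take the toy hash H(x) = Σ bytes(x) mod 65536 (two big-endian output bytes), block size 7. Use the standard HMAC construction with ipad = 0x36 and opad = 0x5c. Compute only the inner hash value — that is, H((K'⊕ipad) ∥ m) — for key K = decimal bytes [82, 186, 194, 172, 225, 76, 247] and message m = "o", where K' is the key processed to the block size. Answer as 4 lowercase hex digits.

04ff

Key decimal bytes [82, 186, 194, 172, 225, 76, 247] = 52 ba c2 ac e1 4c f7 is exactly B = 7 bytes: K' = 52 ba c2 ac e1 4c f7.
K' ⊕ ipad = 64 8c f4 9a d7 7a c1.
Inner input = 64 8c f4 9a d7 7a c1 ∥ 6f.
Inner hash: sum = 100+140+244+154+215+122+193+111 = 1279 → 04 ff.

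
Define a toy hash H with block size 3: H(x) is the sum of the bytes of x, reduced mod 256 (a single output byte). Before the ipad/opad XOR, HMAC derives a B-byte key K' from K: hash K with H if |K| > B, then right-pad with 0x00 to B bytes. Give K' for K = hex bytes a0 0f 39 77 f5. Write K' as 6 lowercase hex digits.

|K| = 5 > B = 3, so first hash the key.
H(K): sum = 160+15+57+119+245 = 596; mod 256 = 84 → 54.
Zero-pad H(K) = 54 to 3 bytes: K' = 54 00 00.

540000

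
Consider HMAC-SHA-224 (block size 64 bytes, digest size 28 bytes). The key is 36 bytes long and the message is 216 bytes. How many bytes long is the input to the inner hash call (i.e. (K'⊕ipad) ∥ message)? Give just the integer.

Key is 36 ≤ 64 bytes, zero-padded: |K'| = 64.
Inner input = (K'⊕ipad) ∥ m → 64 + 216 = 280 bytes.

280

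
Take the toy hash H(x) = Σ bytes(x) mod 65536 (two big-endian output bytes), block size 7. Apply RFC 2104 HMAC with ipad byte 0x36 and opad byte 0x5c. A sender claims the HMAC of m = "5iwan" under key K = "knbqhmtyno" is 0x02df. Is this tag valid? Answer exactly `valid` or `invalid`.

valid

Key "knbqhmtyno" = 6b 6e 62 71 68 6d 74 79 6e 6f is 10 bytes > B = 7, so hash it first: H(key) = 04 4b, then zero-pad to 7 bytes: K' = 04 4b 00 00 00 00 00.
K' ⊕ ipad = 32 7d 36 36 36 36 36; K' ⊕ opad = 58 17 5c 5c 5c 5c 5c.
Inner hash: sum = 50+125+54+54+54+54+54+53+105+119+97+110 = 929 → 03 a1.
Outer hash (recomputed tag): sum = 88+23+92+92+92+92+92+3+161 = 735 → 02 df.
Recomputed tag = 02df; claimed = 02df → match.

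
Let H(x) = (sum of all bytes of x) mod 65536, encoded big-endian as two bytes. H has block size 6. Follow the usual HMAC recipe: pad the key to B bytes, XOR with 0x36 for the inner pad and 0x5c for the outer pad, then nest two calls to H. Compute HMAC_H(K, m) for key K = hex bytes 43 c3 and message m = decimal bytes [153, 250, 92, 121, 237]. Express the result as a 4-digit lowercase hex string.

02ca

Key hex bytes 43 c3 is 2 bytes ≤ B = 6; zero-pad to 6 bytes: K' = 43 c3 00 00 00 00.
K' ⊕ ipad = 75 f5 36 36 36 36.  K' ⊕ opad = 1f 9f 5c 5c 5c 5c.
Inner input = (K'⊕ipad) ∥ m = 75 f5 36 36 36 36 ∥ 99 fa 5c 79 ed.
Inner hash: sum = 117+245+54+54+54+54+153+250+92+121+237 = 1431 → 05 97.
Outer input = (K'⊕opad) ∥ inner = 1f 9f 5c 5c 5c 5c ∥ 05 97.
Outer hash (tag): sum = 31+159+92+92+92+92+5+151 = 714 → 02 ca.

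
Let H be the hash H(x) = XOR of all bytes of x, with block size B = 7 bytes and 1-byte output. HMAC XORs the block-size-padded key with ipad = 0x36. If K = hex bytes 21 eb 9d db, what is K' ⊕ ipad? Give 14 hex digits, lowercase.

Key hex bytes 21 eb 9d db is 4 bytes ≤ B = 7; zero-pad to 7 bytes: K' = 21 eb 9d db 00 00 00.
XOR each byte with 0x36: 21⊕36=17, eb⊕36=dd, 9d⊕36=ab, db⊕36=ed, 00⊕36=36, 00⊕36=36, 00⊕36=36.

17ddabed363636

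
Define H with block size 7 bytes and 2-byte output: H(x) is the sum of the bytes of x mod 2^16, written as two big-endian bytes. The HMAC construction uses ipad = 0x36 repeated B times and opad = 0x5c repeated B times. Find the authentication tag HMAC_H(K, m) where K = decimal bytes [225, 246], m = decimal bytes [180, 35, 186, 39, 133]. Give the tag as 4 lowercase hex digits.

Key decimal bytes [225, 246] = e1 f6 is 2 bytes ≤ B = 7; zero-pad to 7 bytes: K' = e1 f6 00 00 00 00 00.
K' ⊕ ipad = d7 c0 36 36 36 36 36.  K' ⊕ opad = bd aa 5c 5c 5c 5c 5c.
Inner input = (K'⊕ipad) ∥ m = d7 c0 36 36 36 36 36 ∥ b4 23 ba 27 85.
Inner hash: sum = 215+192+54+54+54+54+54+180+35+186+39+133 = 1250 → 04 e2.
Outer input = (K'⊕opad) ∥ inner = bd aa 5c 5c 5c 5c 5c ∥ 04 e2.
Outer hash (tag): sum = 189+170+92+92+92+92+92+4+226 = 1049 → 04 19.

0419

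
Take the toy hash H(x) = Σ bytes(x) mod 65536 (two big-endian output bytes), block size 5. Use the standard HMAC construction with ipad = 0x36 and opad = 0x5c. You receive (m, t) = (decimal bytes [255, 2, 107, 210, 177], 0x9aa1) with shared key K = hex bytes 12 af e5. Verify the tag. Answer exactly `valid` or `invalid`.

Key hex bytes 12 af e5 is 3 bytes ≤ B = 5; zero-pad to 5 bytes: K' = 12 af e5 00 00.
K' ⊕ ipad = 24 99 d3 36 36; K' ⊕ opad = 4e f3 b9 5c 5c.
Inner hash: sum = 36+153+211+54+54+255+2+107+210+177 = 1259 → 04 eb.
Outer hash (recomputed tag): sum = 78+243+185+92+92+4+235 = 929 → 03 a1.
Recomputed tag = 03a1; claimed = 9aa1 → mismatch.

invalid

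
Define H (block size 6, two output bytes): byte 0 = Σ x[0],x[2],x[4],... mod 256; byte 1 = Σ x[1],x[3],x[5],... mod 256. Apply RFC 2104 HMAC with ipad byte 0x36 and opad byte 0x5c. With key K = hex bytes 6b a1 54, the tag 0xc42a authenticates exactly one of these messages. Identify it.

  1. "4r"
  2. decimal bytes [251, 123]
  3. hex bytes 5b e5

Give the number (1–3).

Key hex bytes 6b a1 54 is 3 bytes ≤ B = 6; zero-pad to 6 bytes: K' = 6b a1 54 00 00 00.
K' ⊕ ipad = 5d 97 62 36 36 36; K' ⊕ opad = 37 fd 08 5c 5c 5c.
m1: inner = H(5d 97 62 36 36 36 34 72) = 29 75; tag = H(37 fd 08 5c 5c 5c 29 75) = c42a ← matches
m2: inner = H(5d 97 62 36 36 36 fb 7b) = f0 7e; tag = H(37 fd 08 5c 5c 5c f0 7e) = 8b33
m3: inner = H(5d 97 62 36 36 36 5b e5) = 50 e8; tag = H(37 fd 08 5c 5c 5c 50 e8) = eb9d

1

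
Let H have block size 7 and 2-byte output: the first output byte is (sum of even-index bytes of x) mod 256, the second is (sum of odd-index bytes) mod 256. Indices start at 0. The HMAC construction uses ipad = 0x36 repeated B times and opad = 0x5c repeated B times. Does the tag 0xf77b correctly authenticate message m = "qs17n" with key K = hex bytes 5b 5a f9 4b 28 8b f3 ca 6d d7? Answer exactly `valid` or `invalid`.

valid

Key hex bytes 5b 5a f9 4b 28 8b f3 ca 6d d7 is 10 bytes > B = 7, so hash it first: H(key) = dc d1, then zero-pad to 7 bytes: K' = dc d1 00 00 00 00 00.
K' ⊕ ipad = ea e7 36 36 36 36 36; K' ⊕ opad = 80 8d 5c 5c 5c 5c 5c.
Inner hash: even-index sum = 566 mod 256 = 54; odd-index sum = 611 mod 256 = 99 → 36 63.
Outer hash (recomputed tag): even-index sum = 503 mod 256 = 247; odd-index sum = 379 mod 256 = 123 → f7 7b.
Recomputed tag = f77b; claimed = f77b → match.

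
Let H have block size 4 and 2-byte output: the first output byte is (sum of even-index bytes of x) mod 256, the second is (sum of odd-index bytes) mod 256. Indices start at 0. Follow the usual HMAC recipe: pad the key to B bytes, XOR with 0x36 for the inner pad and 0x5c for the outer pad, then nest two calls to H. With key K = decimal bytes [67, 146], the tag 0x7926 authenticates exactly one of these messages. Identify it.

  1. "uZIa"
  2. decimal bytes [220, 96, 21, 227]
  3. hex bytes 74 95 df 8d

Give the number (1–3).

Key decimal bytes [67, 146] = 43 92 is 2 bytes ≤ B = 4; zero-pad to 4 bytes: K' = 43 92 00 00.
K' ⊕ ipad = 75 a4 36 36; K' ⊕ opad = 1f ce 5c 5c.
m1: inner = H(75 a4 36 36 75 5a 49 61) = 69 95; tag = H(1f ce 5c 5c 69 95) = e4bf
m2: inner = H(75 a4 36 36 dc 60 15 e3) = 9c 1d; tag = H(1f ce 5c 5c 9c 1d) = 1747
m3: inner = H(75 a4 36 36 74 95 df 8d) = fe fc; tag = H(1f ce 5c 5c fe fc) = 7926 ← matches

3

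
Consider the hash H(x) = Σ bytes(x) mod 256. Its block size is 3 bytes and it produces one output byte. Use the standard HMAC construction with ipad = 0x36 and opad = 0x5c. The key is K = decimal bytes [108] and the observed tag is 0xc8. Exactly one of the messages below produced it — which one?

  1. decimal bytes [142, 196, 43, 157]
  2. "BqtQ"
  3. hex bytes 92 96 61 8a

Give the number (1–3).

1

Key decimal bytes [108] = 6c is 1 byte ≤ B = 3; zero-pad to 3 bytes: K' = 6c 00 00.
K' ⊕ ipad = 5a 36 36; K' ⊕ opad = 30 5c 5c.
m1: inner = H(5a 36 36 8e c4 2b 9d) = e0; tag = H(30 5c 5c e0) = c8 ← matches
m2: inner = H(5a 36 36 42 71 74 51) = 3e; tag = H(30 5c 5c 3e) = 26
m3: inner = H(5a 36 36 92 96 61 8a) = d9; tag = H(30 5c 5c d9) = c1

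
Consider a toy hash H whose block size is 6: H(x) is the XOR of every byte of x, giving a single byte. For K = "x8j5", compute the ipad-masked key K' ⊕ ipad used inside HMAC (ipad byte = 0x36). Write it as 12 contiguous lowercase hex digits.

Key "x8j5" = 78 38 6a 35 is 4 bytes ≤ B = 6; zero-pad to 6 bytes: K' = 78 38 6a 35 00 00.
XOR each byte with 0x36: 78⊕36=4e, 38⊕36=0e, 6a⊕36=5c, 35⊕36=03, 00⊕36=36, 00⊕36=36.

4e0e5c033636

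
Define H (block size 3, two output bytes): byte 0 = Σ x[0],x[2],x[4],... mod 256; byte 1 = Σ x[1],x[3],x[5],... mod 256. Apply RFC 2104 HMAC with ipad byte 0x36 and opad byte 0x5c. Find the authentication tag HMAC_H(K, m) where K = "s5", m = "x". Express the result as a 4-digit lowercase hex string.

Key "s5" = 73 35 is 2 bytes ≤ B = 3; zero-pad to 3 bytes: K' = 73 35 00.
K' ⊕ ipad = 45 03 36.  K' ⊕ opad = 2f 69 5c.
Inner input = (K'⊕ipad) ∥ m = 45 03 36 ∥ 78.
Inner hash: even-index sum = 123 mod 256 = 123; odd-index sum = 123 mod 256 = 123 → 7b 7b.
Outer input = (K'⊕opad) ∥ inner = 2f 69 5c ∥ 7b 7b.
Outer hash (tag): even-index sum = 262 mod 256 = 6; odd-index sum = 228 mod 256 = 228 → 06 e4.

06e4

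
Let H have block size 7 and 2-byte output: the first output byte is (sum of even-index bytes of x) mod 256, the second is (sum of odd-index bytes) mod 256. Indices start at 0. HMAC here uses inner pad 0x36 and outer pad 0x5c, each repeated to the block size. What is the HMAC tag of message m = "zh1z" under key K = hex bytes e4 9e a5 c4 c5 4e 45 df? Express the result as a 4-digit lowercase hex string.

Key hex bytes e4 9e a5 c4 c5 4e 45 df is 8 bytes > B = 7, so hash it first: H(key) = 93 8f, then zero-pad to 7 bytes: K' = 93 8f 00 00 00 00 00.
K' ⊕ ipad = a5 b9 36 36 36 36 36.  K' ⊕ opad = cf d3 5c 5c 5c 5c 5c.
Inner input = (K'⊕ipad) ∥ m = a5 b9 36 36 36 36 36 ∥ 7a 68 31 7a.
Inner hash: even-index sum = 553 mod 256 = 41; odd-index sum = 464 mod 256 = 208 → 29 d0.
Outer input = (K'⊕opad) ∥ inner = cf d3 5c 5c 5c 5c 5c ∥ 29 d0.
Outer hash (tag): even-index sum = 691 mod 256 = 179; odd-index sum = 436 mod 256 = 180 → b3 b4.

b3b4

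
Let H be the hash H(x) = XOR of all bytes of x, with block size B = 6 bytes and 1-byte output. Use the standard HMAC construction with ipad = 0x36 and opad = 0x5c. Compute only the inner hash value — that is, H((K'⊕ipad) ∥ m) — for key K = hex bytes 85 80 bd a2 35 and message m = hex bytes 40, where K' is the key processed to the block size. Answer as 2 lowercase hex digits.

Key hex bytes 85 80 bd a2 35 is 5 bytes ≤ B = 6; zero-pad to 6 bytes: K' = 85 80 bd a2 35 00.
K' ⊕ ipad = b3 b6 8b 94 03 36.
Inner input = b3 b6 8b 94 03 36 ∥ 40.
Inner hash: XOR b3⊕b6⊕8b⊕94⊕03⊕36⊕40 = 6f.

6f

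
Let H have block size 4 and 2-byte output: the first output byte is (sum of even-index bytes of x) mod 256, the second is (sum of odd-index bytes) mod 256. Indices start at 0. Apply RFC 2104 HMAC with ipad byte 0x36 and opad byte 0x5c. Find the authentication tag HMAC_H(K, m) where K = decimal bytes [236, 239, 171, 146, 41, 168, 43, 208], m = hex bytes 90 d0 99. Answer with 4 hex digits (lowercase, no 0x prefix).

4fd6

Key decimal bytes [236, 239, 171, 146, 41, 168, 43, 208] = ec ef ab 92 29 a8 2b d0 is 8 bytes > B = 4, so hash it first: H(key) = eb f9, then zero-pad to 4 bytes: K' = eb f9 00 00.
K' ⊕ ipad = dd cf 36 36.  K' ⊕ opad = b7 a5 5c 5c.
Inner input = (K'⊕ipad) ∥ m = dd cf 36 36 ∥ 90 d0 99.
Inner hash: even-index sum = 572 mod 256 = 60; odd-index sum = 469 mod 256 = 213 → 3c d5.
Outer input = (K'⊕opad) ∥ inner = b7 a5 5c 5c ∥ 3c d5.
Outer hash (tag): even-index sum = 335 mod 256 = 79; odd-index sum = 470 mod 256 = 214 → 4f d6.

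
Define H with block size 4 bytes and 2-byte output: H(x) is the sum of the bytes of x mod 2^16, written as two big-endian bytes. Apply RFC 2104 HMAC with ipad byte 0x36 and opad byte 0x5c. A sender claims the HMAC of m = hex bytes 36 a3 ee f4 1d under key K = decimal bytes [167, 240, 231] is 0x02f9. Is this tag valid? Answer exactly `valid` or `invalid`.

Key decimal bytes [167, 240, 231] = a7 f0 e7 is 3 bytes ≤ B = 4; zero-pad to 4 bytes: K' = a7 f0 e7 00.
K' ⊕ ipad = 91 c6 d1 36; K' ⊕ opad = fb ac bb 5c.
Inner hash: sum = 145+198+209+54+54+163+238+244+29 = 1334 → 05 36.
Outer hash (recomputed tag): sum = 251+172+187+92+5+54 = 761 → 02 f9.
Recomputed tag = 02f9; claimed = 02f9 → match.

valid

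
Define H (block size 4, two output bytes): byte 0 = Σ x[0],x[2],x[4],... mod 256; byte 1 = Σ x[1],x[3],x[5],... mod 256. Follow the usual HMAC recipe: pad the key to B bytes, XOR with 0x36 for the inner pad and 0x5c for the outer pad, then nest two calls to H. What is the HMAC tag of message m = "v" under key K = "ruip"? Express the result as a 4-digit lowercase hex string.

Key "ruip" = 72 75 69 70 is exactly B = 4 bytes: K' = 72 75 69 70.
K' ⊕ ipad = 44 43 5f 46.  K' ⊕ opad = 2e 29 35 2c.
Inner input = (K'⊕ipad) ∥ m = 44 43 5f 46 ∥ 76.
Inner hash: even-index sum = 281 mod 256 = 25; odd-index sum = 137 mod 256 = 137 → 19 89.
Outer input = (K'⊕opad) ∥ inner = 2e 29 35 2c ∥ 19 89.
Outer hash (tag): even-index sum = 124 mod 256 = 124; odd-index sum = 222 mod 256 = 222 → 7c de.

7cde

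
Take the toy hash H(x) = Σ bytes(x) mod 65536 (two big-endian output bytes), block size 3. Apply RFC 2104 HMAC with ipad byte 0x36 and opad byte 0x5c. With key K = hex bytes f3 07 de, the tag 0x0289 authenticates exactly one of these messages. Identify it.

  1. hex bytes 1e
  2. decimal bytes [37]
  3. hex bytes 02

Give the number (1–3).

1

Key hex bytes f3 07 de is exactly B = 3 bytes: K' = f3 07 de.
K' ⊕ ipad = c5 31 e8; K' ⊕ opad = af 5b 82.
m1: inner = H(c5 31 e8 1e) = 01 fc; tag = H(af 5b 82 01 fc) = 0289 ← matches
m2: inner = H(c5 31 e8 25) = 02 03; tag = H(af 5b 82 02 03) = 0191
m3: inner = H(c5 31 e8 02) = 01 e0; tag = H(af 5b 82 01 e0) = 026d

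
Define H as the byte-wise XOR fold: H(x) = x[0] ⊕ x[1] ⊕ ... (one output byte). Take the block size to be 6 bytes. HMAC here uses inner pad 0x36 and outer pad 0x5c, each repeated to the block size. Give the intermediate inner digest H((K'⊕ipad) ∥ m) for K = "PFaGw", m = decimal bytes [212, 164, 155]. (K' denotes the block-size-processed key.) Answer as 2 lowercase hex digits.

ac

Key "PFaGw" = 50 46 61 47 77 is 5 bytes ≤ B = 6; zero-pad to 6 bytes: K' = 50 46 61 47 77 00.
K' ⊕ ipad = 66 70 57 71 41 36.
Inner input = 66 70 57 71 41 36 ∥ d4 a4 9b.
Inner hash: XOR 66⊕70⊕57⊕71⊕41⊕36⊕d4⊕a4⊕9b = ac.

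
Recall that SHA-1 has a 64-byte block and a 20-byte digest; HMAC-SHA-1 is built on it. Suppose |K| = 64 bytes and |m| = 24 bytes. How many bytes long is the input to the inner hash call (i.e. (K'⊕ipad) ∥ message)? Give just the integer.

Key is 64 ≤ 64 bytes, zero-padded: |K'| = 64.
Inner input = (K'⊕ipad) ∥ m → 64 + 24 = 88 bytes.

88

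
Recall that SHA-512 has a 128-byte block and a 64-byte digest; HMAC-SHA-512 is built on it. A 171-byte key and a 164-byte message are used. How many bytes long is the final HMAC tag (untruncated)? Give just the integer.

64

The tag is one SHA-512 digest: 64 bytes.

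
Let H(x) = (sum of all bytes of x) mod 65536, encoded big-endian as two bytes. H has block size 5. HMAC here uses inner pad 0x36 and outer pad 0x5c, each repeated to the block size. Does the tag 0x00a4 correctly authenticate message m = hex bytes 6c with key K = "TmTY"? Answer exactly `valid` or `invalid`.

invalid

Key "TmTY" = 54 6d 54 59 is 4 bytes ≤ B = 5; zero-pad to 5 bytes: K' = 54 6d 54 59 00.
K' ⊕ ipad = 62 5b 62 6f 36; K' ⊕ opad = 08 31 08 05 5c.
Inner hash: sum = 98+91+98+111+54+108 = 560 → 02 30.
Outer hash (recomputed tag): sum = 8+49+8+5+92+2+48 = 212 → 00 d4.
Recomputed tag = 00d4; claimed = 00a4 → mismatch.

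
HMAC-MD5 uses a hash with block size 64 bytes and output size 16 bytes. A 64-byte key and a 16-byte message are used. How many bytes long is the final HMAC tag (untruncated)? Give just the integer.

16

The tag is one MD5 digest: 16 bytes.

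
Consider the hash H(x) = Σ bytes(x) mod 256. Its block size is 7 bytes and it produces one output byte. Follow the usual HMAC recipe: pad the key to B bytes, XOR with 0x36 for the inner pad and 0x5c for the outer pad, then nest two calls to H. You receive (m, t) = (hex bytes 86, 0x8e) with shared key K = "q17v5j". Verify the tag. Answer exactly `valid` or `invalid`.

invalid

Key "q17v5j" = 71 31 37 76 35 6a is 6 bytes ≤ B = 7; zero-pad to 7 bytes: K' = 71 31 37 76 35 6a 00.
K' ⊕ ipad = 47 07 01 40 03 5c 36; K' ⊕ opad = 2d 6d 6b 2a 69 36 5c.
Inner hash: sum = 71+7+1+64+3+92+54+134 = 426; mod 256 = 170 → aa.
Outer hash (recomputed tag): sum = 45+109+107+42+105+54+92+170 = 724; mod 256 = 212 → d4.
Recomputed tag = d4; claimed = 8e → mismatch.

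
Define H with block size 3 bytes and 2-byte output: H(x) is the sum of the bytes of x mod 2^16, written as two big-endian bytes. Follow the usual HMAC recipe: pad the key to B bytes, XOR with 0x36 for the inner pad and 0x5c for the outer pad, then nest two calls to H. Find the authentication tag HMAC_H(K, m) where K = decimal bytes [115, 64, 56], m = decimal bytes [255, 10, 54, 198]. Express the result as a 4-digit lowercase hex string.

017f

Key decimal bytes [115, 64, 56] = 73 40 38 is exactly B = 3 bytes: K' = 73 40 38.
K' ⊕ ipad = 45 76 0e.  K' ⊕ opad = 2f 1c 64.
Inner input = (K'⊕ipad) ∥ m = 45 76 0e ∥ ff 0a 36 c6.
Inner hash: sum = 69+118+14+255+10+54+198 = 718 → 02 ce.
Outer input = (K'⊕opad) ∥ inner = 2f 1c 64 ∥ 02 ce.
Outer hash (tag): sum = 47+28+100+2+206 = 383 → 01 7f.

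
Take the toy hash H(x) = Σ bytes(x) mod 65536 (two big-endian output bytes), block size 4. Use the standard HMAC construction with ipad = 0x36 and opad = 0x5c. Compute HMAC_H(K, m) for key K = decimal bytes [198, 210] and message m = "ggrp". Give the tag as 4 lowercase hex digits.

Key decimal bytes [198, 210] = c6 d2 is 2 bytes ≤ B = 4; zero-pad to 4 bytes: K' = c6 d2 00 00.
K' ⊕ ipad = f0 e4 36 36.  K' ⊕ opad = 9a 8e 5c 5c.
Inner input = (K'⊕ipad) ∥ m = f0 e4 36 36 ∥ 67 67 72 70.
Inner hash: sum = 240+228+54+54+103+103+114+112 = 1008 → 03 f0.
Outer input = (K'⊕opad) ∥ inner = 9a 8e 5c 5c ∥ 03 f0.
Outer hash (tag): sum = 154+142+92+92+3+240 = 723 → 02 d3.

02d3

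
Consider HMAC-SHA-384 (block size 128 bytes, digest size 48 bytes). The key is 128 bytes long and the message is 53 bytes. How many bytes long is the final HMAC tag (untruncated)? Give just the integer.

The tag is one SHA-384 digest: 48 bytes.

48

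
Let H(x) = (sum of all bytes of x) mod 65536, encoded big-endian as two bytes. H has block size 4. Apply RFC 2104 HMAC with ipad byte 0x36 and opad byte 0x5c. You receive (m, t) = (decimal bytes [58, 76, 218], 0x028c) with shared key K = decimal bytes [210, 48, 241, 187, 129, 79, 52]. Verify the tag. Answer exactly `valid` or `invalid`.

valid

Key decimal bytes [210, 48, 241, 187, 129, 79, 52] = d2 30 f1 bb 81 4f 34 is 7 bytes > B = 4, so hash it first: H(key) = 03 b2, then zero-pad to 4 bytes: K' = 03 b2 00 00.
K' ⊕ ipad = 35 84 36 36; K' ⊕ opad = 5f ee 5c 5c.
Inner hash: sum = 53+132+54+54+58+76+218 = 645 → 02 85.
Outer hash (recomputed tag): sum = 95+238+92+92+2+133 = 652 → 02 8c.
Recomputed tag = 028c; claimed = 028c → match.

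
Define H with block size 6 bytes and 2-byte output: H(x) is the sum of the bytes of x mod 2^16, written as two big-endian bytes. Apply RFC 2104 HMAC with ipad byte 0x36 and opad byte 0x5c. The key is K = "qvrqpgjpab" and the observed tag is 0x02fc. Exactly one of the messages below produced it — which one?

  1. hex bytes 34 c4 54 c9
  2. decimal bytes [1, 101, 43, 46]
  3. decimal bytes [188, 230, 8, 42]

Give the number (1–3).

Key "qvrqpgjpab" = 71 76 72 71 70 67 6a 70 61 62 is 10 bytes > B = 6, so hash it first: H(key) = 04 3e, then zero-pad to 6 bytes: K' = 04 3e 00 00 00 00.
K' ⊕ ipad = 32 08 36 36 36 36; K' ⊕ opad = 58 62 5c 5c 5c 5c.
m1: inner = H(32 08 36 36 36 36 34 c4 54 c9) = 03 27; tag = H(58 62 5c 5c 5c 5c 03 27) = 0254
m2: inner = H(32 08 36 36 36 36 01 65 2b 2e) = 01 d1; tag = H(58 62 5c 5c 5c 5c 01 d1) = 02fc ← matches
m3: inner = H(32 08 36 36 36 36 bc e6 08 2a) = 02 e6; tag = H(58 62 5c 5c 5c 5c 02 e6) = 0312

2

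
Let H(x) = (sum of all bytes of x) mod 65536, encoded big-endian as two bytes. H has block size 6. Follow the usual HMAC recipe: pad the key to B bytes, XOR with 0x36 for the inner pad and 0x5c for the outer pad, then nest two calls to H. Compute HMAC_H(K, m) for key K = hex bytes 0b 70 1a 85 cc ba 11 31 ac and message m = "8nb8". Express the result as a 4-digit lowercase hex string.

02a9

Key hex bytes 0b 70 1a 85 cc ba 11 31 ac is 9 bytes > B = 6, so hash it first: H(key) = 03 8e, then zero-pad to 6 bytes: K' = 03 8e 00 00 00 00.
K' ⊕ ipad = 35 b8 36 36 36 36.  K' ⊕ opad = 5f d2 5c 5c 5c 5c.
Inner input = (K'⊕ipad) ∥ m = 35 b8 36 36 36 36 ∥ 38 6e 62 38.
Inner hash: sum = 53+184+54+54+54+54+56+110+98+56 = 773 → 03 05.
Outer input = (K'⊕opad) ∥ inner = 5f d2 5c 5c 5c 5c ∥ 03 05.
Outer hash (tag): sum = 95+210+92+92+92+92+3+5 = 681 → 02 a9.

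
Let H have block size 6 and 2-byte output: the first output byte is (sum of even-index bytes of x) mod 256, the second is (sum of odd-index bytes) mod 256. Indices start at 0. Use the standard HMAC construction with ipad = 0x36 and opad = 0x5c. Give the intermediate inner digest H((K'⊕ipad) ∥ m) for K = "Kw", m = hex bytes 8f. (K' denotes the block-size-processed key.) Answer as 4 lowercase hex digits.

78ad

Key "Kw" = 4b 77 is 2 bytes ≤ B = 6; zero-pad to 6 bytes: K' = 4b 77 00 00 00 00.
K' ⊕ ipad = 7d 41 36 36 36 36.
Inner input = 7d 41 36 36 36 36 ∥ 8f.
Inner hash: even-index sum = 376 mod 256 = 120; odd-index sum = 173 mod 256 = 173 → 78 ad.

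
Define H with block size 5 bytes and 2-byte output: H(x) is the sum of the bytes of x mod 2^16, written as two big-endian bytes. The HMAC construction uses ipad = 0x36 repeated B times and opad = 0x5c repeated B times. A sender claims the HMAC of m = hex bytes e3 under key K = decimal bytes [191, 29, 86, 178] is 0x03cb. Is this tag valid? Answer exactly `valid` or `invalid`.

invalid

Key decimal bytes [191, 29, 86, 178] = bf 1d 56 b2 is 4 bytes ≤ B = 5; zero-pad to 5 bytes: K' = bf 1d 56 b2 00.
K' ⊕ ipad = 89 2b 60 84 36; K' ⊕ opad = e3 41 0a ee 5c.
Inner hash: sum = 137+43+96+132+54+227 = 689 → 02 b1.
Outer hash (recomputed tag): sum = 227+65+10+238+92+2+177 = 811 → 03 2b.
Recomputed tag = 032b; claimed = 03cb → mismatch.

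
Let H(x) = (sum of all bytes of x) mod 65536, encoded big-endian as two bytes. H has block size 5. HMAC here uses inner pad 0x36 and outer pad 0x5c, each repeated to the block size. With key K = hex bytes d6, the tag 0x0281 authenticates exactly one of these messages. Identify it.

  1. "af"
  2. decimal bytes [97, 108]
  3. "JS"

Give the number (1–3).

Key hex bytes d6 is 1 byte ≤ B = 5; zero-pad to 5 bytes: K' = d6 00 00 00 00.
K' ⊕ ipad = e0 36 36 36 36; K' ⊕ opad = 8a 5c 5c 5c 5c.
m1: inner = H(e0 36 36 36 36 61 66) = 02 7f; tag = H(8a 5c 5c 5c 5c 02 7f) = 027b
m2: inner = H(e0 36 36 36 36 61 6c) = 02 85; tag = H(8a 5c 5c 5c 5c 02 85) = 0281 ← matches
m3: inner = H(e0 36 36 36 36 4a 53) = 02 55; tag = H(8a 5c 5c 5c 5c 02 55) = 0251

2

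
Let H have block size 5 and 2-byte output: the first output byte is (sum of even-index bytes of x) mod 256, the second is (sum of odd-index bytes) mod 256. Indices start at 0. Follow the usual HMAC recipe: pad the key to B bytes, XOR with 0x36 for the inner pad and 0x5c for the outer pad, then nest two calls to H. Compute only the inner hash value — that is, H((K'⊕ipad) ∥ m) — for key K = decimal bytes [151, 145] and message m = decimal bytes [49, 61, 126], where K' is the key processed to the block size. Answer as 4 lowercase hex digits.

Key decimal bytes [151, 145] = 97 91 is 2 bytes ≤ B = 5; zero-pad to 5 bytes: K' = 97 91 00 00 00.
K' ⊕ ipad = a1 a7 36 36 36.
Inner input = a1 a7 36 36 36 ∥ 31 3d 7e.
Inner hash: even-index sum = 330 mod 256 = 74; odd-index sum = 396 mod 256 = 140 → 4a 8c.

4a8c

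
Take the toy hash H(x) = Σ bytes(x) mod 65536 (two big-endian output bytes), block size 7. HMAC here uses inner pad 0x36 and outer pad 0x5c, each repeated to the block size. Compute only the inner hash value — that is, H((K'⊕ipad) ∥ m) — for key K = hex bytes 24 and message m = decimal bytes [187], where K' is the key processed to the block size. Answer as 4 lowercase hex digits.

Key hex bytes 24 is 1 byte ≤ B = 7; zero-pad to 7 bytes: K' = 24 00 00 00 00 00 00.
K' ⊕ ipad = 12 36 36 36 36 36 36.
Inner input = 12 36 36 36 36 36 36 ∥ bb.
Inner hash: sum = 18+54+54+54+54+54+54+187 = 529 → 02 11.

0211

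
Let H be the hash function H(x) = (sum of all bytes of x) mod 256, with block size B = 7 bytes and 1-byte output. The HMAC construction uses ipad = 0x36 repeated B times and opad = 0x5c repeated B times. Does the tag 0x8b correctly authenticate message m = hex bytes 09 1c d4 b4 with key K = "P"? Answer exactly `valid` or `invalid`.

Key "P" = 50 is 1 byte ≤ B = 7; zero-pad to 7 bytes: K' = 50 00 00 00 00 00 00.
K' ⊕ ipad = 66 36 36 36 36 36 36; K' ⊕ opad = 0c 5c 5c 5c 5c 5c 5c.
Inner hash: sum = 102+54+54+54+54+54+54+9+28+212+180 = 855; mod 256 = 87 → 57.
Outer hash (recomputed tag): sum = 12+92+92+92+92+92+92+87 = 651; mod 256 = 139 → 8b.
Recomputed tag = 8b; claimed = 8b → match.

valid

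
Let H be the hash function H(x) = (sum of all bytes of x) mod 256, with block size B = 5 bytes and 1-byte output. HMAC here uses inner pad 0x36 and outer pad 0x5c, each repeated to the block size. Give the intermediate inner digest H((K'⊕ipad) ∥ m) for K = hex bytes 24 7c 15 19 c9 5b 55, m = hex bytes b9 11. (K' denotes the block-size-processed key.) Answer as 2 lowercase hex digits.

Key hex bytes 24 7c 15 19 c9 5b 55 is 7 bytes > B = 5, so hash it first: H(key) = 47, then zero-pad to 5 bytes: K' = 47 00 00 00 00.
K' ⊕ ipad = 71 36 36 36 36.
Inner input = 71 36 36 36 36 ∥ b9 11.
Inner hash: sum = 113+54+54+54+54+185+17 = 531; mod 256 = 19 → 13.

13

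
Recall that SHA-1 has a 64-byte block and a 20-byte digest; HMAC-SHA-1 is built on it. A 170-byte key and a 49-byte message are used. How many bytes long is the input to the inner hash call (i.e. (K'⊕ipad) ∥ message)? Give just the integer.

Key is 170 > 64 bytes, so it is hashed to 20 bytes then zero-padded to 64: |K'| = 64.
Inner input = (K'⊕ipad) ∥ m → 64 + 49 = 113 bytes.

113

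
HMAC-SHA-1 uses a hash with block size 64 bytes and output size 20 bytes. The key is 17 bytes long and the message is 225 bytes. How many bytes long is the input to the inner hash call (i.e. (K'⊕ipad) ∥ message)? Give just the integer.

289

Key is 17 ≤ 64 bytes, zero-padded: |K'| = 64.
Inner input = (K'⊕ipad) ∥ m → 64 + 225 = 289 bytes.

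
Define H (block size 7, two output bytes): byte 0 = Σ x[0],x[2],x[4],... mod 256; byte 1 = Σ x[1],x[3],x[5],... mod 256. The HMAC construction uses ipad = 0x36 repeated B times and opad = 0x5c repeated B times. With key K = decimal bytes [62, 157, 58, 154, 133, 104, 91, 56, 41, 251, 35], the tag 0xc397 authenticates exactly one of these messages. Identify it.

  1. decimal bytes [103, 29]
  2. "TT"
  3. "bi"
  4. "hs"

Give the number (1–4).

Key decimal bytes [62, 157, 58, 154, 133, 104, 91, 56, 41, 251, 35] = 3e 9d 3a 9a 85 68 5b 38 29 fb 23 is 11 bytes > B = 7, so hash it first: H(key) = a4 d2, then zero-pad to 7 bytes: K' = a4 d2 00 00 00 00 00.
K' ⊕ ipad = 92 e4 36 36 36 36 36; K' ⊕ opad = f8 8e 5c 5c 5c 5c 5c.
m1: inner = H(92 e4 36 36 36 36 36 67 1d) = 51 b7; tag = H(f8 8e 5c 5c 5c 5c 5c 51 b7) = c397 ← matches
m2: inner = H(92 e4 36 36 36 36 36 54 54) = 88 a4; tag = H(f8 8e 5c 5c 5c 5c 5c 88 a4) = b0ce
m3: inner = H(92 e4 36 36 36 36 36 62 69) = 9d b2; tag = H(f8 8e 5c 5c 5c 5c 5c 9d b2) = bee3
m4: inner = H(92 e4 36 36 36 36 36 68 73) = a7 b8; tag = H(f8 8e 5c 5c 5c 5c 5c a7 b8) = c4ed

1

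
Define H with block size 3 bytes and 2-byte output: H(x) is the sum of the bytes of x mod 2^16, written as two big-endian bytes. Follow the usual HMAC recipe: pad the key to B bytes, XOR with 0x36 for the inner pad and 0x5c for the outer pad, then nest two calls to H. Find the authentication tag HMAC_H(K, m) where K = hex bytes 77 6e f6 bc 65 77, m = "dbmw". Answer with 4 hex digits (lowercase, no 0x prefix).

0146

Key hex bytes 77 6e f6 bc 65 77 is 6 bytes > B = 3, so hash it first: H(key) = 03 73, then zero-pad to 3 bytes: K' = 03 73 00.
K' ⊕ ipad = 35 45 36.  K' ⊕ opad = 5f 2f 5c.
Inner input = (K'⊕ipad) ∥ m = 35 45 36 ∥ 64 62 6d 77.
Inner hash: sum = 53+69+54+100+98+109+119 = 602 → 02 5a.
Outer input = (K'⊕opad) ∥ inner = 5f 2f 5c ∥ 02 5a.
Outer hash (tag): sum = 95+47+92+2+90 = 326 → 01 46.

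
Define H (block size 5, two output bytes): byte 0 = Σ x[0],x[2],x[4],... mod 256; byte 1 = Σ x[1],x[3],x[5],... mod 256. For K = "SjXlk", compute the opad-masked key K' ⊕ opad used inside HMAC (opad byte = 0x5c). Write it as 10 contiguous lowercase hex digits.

Key "SjXlk" = 53 6a 58 6c 6b is exactly B = 5 bytes: K' = 53 6a 58 6c 6b.
XOR each byte with 0x5c: 53⊕5c=0f, 6a⊕5c=36, 58⊕5c=04, 6c⊕5c=30, 6b⊕5c=37.

0f36043037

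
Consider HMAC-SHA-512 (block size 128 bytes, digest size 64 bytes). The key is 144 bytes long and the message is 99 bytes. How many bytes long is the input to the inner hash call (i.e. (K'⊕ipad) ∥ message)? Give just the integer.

Key is 144 > 128 bytes, so it is hashed to 64 bytes then zero-padded to 128: |K'| = 128.
Inner input = (K'⊕ipad) ∥ m → 128 + 99 = 227 bytes.

227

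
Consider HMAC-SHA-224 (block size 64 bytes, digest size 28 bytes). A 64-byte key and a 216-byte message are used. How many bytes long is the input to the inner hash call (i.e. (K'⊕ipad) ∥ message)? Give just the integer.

Key is 64 ≤ 64 bytes, zero-padded: |K'| = 64.
Inner input = (K'⊕ipad) ∥ m → 64 + 216 = 280 bytes.

280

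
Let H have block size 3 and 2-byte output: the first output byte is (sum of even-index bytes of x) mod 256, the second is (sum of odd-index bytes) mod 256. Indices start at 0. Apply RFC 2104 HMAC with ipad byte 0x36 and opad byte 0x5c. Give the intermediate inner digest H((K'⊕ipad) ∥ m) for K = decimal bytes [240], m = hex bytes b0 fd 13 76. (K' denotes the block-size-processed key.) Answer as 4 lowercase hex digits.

6ff9

Key decimal bytes [240] = f0 is 1 byte ≤ B = 3; zero-pad to 3 bytes: K' = f0 00 00.
K' ⊕ ipad = c6 36 36.
Inner input = c6 36 36 ∥ b0 fd 13 76.
Inner hash: even-index sum = 623 mod 256 = 111; odd-index sum = 249 mod 256 = 249 → 6f f9.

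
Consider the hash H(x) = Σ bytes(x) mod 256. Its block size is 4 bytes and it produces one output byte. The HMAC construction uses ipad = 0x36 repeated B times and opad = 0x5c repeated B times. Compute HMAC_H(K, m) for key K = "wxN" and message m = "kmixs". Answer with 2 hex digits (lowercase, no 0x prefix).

26

Key "wxN" = 77 78 4e is 3 bytes ≤ B = 4; zero-pad to 4 bytes: K' = 77 78 4e 00.
K' ⊕ ipad = 41 4e 78 36.  K' ⊕ opad = 2b 24 12 5c.
Inner input = (K'⊕ipad) ∥ m = 41 4e 78 36 ∥ 6b 6d 69 78 73.
Inner hash: sum = 65+78+120+54+107+109+105+120+115 = 873; mod 256 = 105 → 69.
Outer input = (K'⊕opad) ∥ inner = 2b 24 12 5c ∥ 69.
Outer hash (tag): sum = 43+36+18+92+105 = 294; mod 256 = 38 → 26.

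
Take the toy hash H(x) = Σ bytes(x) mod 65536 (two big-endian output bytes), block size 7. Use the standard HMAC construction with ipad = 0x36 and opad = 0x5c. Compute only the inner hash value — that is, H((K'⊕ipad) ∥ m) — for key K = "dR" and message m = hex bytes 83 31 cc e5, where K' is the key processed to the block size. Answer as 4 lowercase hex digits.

0429

Key "dR" = 64 52 is 2 bytes ≤ B = 7; zero-pad to 7 bytes: K' = 64 52 00 00 00 00 00.
K' ⊕ ipad = 52 64 36 36 36 36 36.
Inner input = 52 64 36 36 36 36 36 ∥ 83 31 cc e5.
Inner hash: sum = 82+100+54+54+54+54+54+131+49+204+229 = 1065 → 04 29.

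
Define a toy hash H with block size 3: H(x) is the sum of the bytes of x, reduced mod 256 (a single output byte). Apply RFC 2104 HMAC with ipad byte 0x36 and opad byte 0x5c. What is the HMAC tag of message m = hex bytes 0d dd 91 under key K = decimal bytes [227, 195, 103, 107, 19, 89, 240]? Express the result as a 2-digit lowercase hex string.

Key decimal bytes [227, 195, 103, 107, 19, 89, 240] = e3 c3 67 6b 13 59 f0 is 7 bytes > B = 3, so hash it first: H(key) = d4, then zero-pad to 3 bytes: K' = d4 00 00.
K' ⊕ ipad = e2 36 36.  K' ⊕ opad = 88 5c 5c.
Inner input = (K'⊕ipad) ∥ m = e2 36 36 ∥ 0d dd 91.
Inner hash: sum = 226+54+54+13+221+145 = 713; mod 256 = 201 → c9.
Outer input = (K'⊕opad) ∥ inner = 88 5c 5c ∥ c9.
Outer hash (tag): sum = 136+92+92+201 = 521; mod 256 = 9 → 09.

09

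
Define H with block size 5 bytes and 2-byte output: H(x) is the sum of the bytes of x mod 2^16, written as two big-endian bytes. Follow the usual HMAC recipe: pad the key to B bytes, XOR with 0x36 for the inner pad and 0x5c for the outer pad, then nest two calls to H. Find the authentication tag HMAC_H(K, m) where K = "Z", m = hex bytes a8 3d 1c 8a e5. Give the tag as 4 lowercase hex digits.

Key "Z" = 5a is 1 byte ≤ B = 5; zero-pad to 5 bytes: K' = 5a 00 00 00 00.
K' ⊕ ipad = 6c 36 36 36 36.  K' ⊕ opad = 06 5c 5c 5c 5c.
Inner input = (K'⊕ipad) ∥ m = 6c 36 36 36 36 ∥ a8 3d 1c 8a e5.
Inner hash: sum = 108+54+54+54+54+168+61+28+138+229 = 948 → 03 b4.
Outer input = (K'⊕opad) ∥ inner = 06 5c 5c 5c 5c ∥ 03 b4.
Outer hash (tag): sum = 6+92+92+92+92+3+180 = 557 → 02 2d.

022d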